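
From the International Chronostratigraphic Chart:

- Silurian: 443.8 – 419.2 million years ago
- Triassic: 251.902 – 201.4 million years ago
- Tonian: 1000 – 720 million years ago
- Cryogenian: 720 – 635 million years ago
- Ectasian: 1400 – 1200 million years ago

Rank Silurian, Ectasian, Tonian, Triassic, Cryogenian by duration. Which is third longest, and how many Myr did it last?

Durations: Silurian 24.6; Ectasian 200; Tonian 280; Triassic 50.502; Cryogenian 85 Myr.
Sorted longest-first: Tonian (280), Ectasian (200), Cryogenian (85), Triassic (50.502), Silurian (24.6).
The third longest is Cryogenian at 85 Myr.

Cryogenian, 85 million years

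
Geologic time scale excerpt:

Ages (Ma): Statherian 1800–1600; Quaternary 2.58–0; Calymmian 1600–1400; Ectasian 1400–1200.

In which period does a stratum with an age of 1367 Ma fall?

Ectasian

1367 Ma lies between 1400 and 1200 Ma, so it falls in the Ectasian.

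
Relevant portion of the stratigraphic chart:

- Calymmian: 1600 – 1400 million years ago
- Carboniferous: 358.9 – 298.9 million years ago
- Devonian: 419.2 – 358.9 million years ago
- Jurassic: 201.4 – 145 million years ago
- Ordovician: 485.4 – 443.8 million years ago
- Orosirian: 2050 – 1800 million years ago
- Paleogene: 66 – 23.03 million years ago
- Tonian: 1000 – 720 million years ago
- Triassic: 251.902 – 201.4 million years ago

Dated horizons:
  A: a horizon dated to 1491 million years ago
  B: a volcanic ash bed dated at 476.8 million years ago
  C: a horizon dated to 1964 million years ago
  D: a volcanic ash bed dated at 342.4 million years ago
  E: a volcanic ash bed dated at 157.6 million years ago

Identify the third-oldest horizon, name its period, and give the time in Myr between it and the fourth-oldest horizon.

Sorted oldest-first by Ma: C (1964), A (1491), B (476.8), D (342.4), E (157.6).
The third oldest is B at 476.8 Ma, which lies in 485.4–443.8 Ma: the Ordovician.
The fourth oldest is D at 342.4 Ma; separation = |476.8 − 342.4| = 134.4 Myr.

B, in the Ordovician; 134.4 million years to D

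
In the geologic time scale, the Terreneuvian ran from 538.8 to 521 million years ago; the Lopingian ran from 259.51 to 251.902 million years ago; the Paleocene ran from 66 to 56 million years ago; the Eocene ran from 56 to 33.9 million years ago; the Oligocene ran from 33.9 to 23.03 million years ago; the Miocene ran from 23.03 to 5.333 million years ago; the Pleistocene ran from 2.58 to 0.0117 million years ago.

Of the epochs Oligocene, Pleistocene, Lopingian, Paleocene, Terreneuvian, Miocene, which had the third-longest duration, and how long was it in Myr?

Durations: Oligocene 10.87; Pleistocene 2.5683; Lopingian 7.608; Paleocene 10; Terreneuvian 17.8; Miocene 17.697 Myr.
Sorted longest-first: Terreneuvian (17.8), Miocene (17.697), Oligocene (10.87), Paleocene (10), Lopingian (7.608), Pleistocene (2.5683).
The third longest is Oligocene at 10.87 Myr.

Oligocene, 10.87 million years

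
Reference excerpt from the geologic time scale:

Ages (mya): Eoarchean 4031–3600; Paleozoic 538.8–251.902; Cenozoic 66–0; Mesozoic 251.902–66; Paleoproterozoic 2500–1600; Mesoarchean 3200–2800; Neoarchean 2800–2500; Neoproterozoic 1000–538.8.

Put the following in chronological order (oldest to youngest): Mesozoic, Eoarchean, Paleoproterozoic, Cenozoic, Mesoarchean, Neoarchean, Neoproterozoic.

Eoarchean → Mesoarchean → Neoarchean → Paleoproterozoic → Neoproterozoic → Mesozoic → Cenozoic

The oldest of these is Eoarchean (starts 4031 Ma) and the youngest is Cenozoic (ends 0 Ma).
In between, by decreasing start age: Mesoarchean (3200), Neoarchean (2800), Paleoproterozoic (2500), Neoproterozoic (1000), Mesozoic (251.902).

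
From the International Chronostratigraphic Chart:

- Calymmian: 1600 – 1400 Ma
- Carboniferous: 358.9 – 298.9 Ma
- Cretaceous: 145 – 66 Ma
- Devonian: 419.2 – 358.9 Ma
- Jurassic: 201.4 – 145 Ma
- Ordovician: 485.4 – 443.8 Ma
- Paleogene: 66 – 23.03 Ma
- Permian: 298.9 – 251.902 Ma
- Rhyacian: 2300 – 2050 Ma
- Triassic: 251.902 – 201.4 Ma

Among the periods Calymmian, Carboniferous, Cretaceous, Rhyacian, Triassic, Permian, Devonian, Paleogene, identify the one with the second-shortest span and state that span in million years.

Durations: Calymmian 200; Carboniferous 60; Cretaceous 79; Rhyacian 250; Triassic 50.502; Permian 46.998; Devonian 60.3; Paleogene 42.97 Myr.
Sorted shortest-first: Paleogene (42.97), Permian (46.998), Triassic (50.502), Carboniferous (60), Devonian (60.3), Cretaceous (79), Calymmian (200), Rhyacian (250).
The second shortest is Permian at 46.998 Myr.

Permian, 46.998 million years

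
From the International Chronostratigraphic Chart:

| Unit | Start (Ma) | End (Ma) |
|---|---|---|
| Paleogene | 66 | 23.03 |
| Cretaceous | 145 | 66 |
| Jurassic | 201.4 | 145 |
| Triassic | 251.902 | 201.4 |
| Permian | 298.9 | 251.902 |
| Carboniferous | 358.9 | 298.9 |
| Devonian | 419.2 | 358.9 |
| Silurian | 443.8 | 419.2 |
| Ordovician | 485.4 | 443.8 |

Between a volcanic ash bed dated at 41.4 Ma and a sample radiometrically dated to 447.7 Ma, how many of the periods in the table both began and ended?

The older date is 447.7 Ma and the younger is 41.4 Ma.
Periods with start < 447.7 and end > 41.4 Ma: Silurian (443.8–419.2), Devonian (419.2–358.9), Carboniferous (358.9–298.9), Permian (298.9–251.902), Triassic (251.902–201.4), Jurassic (201.4–145), Cretaceous (145–66).
That is 7 complete periods.

7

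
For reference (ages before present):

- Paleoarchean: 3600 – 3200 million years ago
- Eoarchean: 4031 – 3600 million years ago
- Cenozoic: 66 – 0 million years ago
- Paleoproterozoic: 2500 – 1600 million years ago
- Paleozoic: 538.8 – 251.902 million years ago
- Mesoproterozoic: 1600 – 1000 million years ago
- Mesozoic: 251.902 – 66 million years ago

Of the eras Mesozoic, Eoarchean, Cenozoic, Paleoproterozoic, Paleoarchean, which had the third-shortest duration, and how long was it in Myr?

Start − end for each: Mesozoic 251.902 − 66 = 185.902; Eoarchean 4031 − 3600 = 431; Cenozoic 66 − 0 = 66; Paleoproterozoic 2500 − 1600 = 900; Paleoarchean 3600 − 3200 = 400.
Ranking these from shortest: Cenozoic < Mesozoic < Paleoarchean < Eoarchean < Paleoproterozoic.
Position 3 in that ranking is Paleoarchean, which lasted 400 Myr.

Paleoarchean, 400 million years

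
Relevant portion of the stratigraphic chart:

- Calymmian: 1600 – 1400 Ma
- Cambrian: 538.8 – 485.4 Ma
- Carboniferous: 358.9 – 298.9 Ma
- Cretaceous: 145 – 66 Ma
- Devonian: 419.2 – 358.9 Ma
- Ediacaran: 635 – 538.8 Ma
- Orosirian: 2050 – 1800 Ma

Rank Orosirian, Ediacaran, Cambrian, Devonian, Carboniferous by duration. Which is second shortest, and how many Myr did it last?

Start − end for each: Orosirian 2050 − 1800 = 250; Ediacaran 635 − 538.8 = 96.2; Cambrian 538.8 − 485.4 = 53.4; Devonian 419.2 − 358.9 = 60.3; Carboniferous 358.9 − 298.9 = 60.
Ranking these from shortest: Cambrian < Carboniferous < Devonian < Ediacaran < Orosirian.
Position 2 in that ranking is Carboniferous, which lasted 60 Myr.

Carboniferous, 60 million years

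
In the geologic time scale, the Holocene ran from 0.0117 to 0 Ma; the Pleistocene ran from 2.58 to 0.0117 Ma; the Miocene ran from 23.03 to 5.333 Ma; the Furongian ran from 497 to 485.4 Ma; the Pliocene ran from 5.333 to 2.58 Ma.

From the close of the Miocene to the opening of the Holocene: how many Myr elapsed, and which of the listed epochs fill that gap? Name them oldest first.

End of Miocene = 5.333 Ma; start of Holocene = 0.0117 Ma.
Gap = 5.333 − 0.0117 = 5.3213 Myr.
Epochs wholly inside 5.333–0.0117 Ma: Pliocene (5.333–2.58), Pleistocene (2.58–0.0117).

5.3213 million years; Pliocene, Pleistocene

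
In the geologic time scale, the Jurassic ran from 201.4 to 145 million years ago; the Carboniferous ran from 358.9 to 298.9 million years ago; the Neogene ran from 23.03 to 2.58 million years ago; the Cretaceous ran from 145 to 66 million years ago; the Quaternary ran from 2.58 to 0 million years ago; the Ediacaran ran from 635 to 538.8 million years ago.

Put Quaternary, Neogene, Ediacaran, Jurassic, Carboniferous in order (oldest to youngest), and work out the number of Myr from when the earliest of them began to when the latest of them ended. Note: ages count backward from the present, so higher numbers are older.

Start ages (Ma): Ediacaran 635, Carboniferous 358.9, Jurassic 201.4, Neogene 23.03, Quaternary 2.58.
Ordered oldest to youngest: Ediacaran, Carboniferous, Jurassic, Neogene, Quaternary.
Span = 635 − 0 = 635 Myr.

Ediacaran → Carboniferous → Jurassic → Neogene → Quaternary; total span 635 Myr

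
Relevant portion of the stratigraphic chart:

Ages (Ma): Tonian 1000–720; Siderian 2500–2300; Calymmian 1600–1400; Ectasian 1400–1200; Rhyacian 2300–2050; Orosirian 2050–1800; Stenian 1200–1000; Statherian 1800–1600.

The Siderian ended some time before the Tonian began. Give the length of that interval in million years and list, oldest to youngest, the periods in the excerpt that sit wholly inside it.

The Siderian closes at 2300 Ma and the Tonian opens at 1000 Ma, so the interval is 2300 − 1000 = 1300 Myr.
A period fits inside if it starts at or after 2300 Ma and ends at or before 1000 Ma; oldest first that gives Rhyacian, Orosirian, Statherian, Calymmian, Ectasian, Stenian.

1300 million years; Rhyacian, Orosirian, Statherian, Calymmian, Ectasian, Stenian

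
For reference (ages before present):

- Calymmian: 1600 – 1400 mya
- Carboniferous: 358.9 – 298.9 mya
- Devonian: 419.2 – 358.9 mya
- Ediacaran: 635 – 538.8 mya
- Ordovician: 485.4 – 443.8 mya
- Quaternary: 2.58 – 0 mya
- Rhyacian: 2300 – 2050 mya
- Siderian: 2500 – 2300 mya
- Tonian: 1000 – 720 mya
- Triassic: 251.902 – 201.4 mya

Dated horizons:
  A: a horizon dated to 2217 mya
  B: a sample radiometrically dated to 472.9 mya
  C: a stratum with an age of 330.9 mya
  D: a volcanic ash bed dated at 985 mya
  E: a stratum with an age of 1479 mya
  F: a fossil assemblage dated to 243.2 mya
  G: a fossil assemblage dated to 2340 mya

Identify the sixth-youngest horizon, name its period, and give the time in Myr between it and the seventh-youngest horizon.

Sorted youngest-first by Ma: F (243.2), C (330.9), B (472.9), D (985), E (1479), A (2217), G (2340).
The sixth youngest is A at 2217 Ma, which lies in 2300–2050 Ma: the Rhyacian.
The seventh youngest is G at 2340 Ma; separation = |2217 − 2340| = 123 Myr.

A, in the Rhyacian; 123 million years to G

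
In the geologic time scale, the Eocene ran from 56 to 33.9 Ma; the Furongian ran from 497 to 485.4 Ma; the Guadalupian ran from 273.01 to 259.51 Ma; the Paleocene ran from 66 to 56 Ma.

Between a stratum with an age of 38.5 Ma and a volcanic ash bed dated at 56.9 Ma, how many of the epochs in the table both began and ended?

0

The older date is 56.9 Ma and the younger is 38.5 Ma.
No epoch both begins after 56.9 Ma and ends before 38.5 Ma, so the count is 0.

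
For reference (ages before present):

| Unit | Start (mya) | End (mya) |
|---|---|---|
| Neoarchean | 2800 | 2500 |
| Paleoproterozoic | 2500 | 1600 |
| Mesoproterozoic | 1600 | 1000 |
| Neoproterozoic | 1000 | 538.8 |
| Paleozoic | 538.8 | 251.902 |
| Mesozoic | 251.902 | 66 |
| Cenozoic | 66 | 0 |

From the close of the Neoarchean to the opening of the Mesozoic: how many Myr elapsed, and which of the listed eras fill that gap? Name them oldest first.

2248.098 million years; Paleoproterozoic, Mesoproterozoic, Neoproterozoic, Paleozoic

The Neoarchean closes at 2500 Ma and the Mesozoic opens at 251.902 Ma, so the interval is 2500 − 251.902 = 2248.098 Myr.
An era fits inside if it starts at or after 2500 Ma and ends at or before 251.902 Ma; oldest first that gives Paleoproterozoic, Mesoproterozoic, Neoproterozoic, Paleozoic.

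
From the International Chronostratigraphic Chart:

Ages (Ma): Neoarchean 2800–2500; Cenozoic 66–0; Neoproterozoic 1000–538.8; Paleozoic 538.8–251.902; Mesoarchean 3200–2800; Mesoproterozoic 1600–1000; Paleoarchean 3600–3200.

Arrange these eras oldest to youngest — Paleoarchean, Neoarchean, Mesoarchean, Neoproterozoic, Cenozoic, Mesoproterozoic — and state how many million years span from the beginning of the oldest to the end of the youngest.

Paleoarchean → Mesoarchean → Neoarchean → Mesoproterozoic → Neoproterozoic → Cenozoic; total span 3600 Myr

Start ages (Ma): Paleoarchean 3600, Mesoarchean 3200, Neoarchean 2800, Mesoproterozoic 1600, Neoproterozoic 1000, Cenozoic 66.
Ordered oldest to youngest: Paleoarchean, Mesoarchean, Neoarchean, Mesoproterozoic, Neoproterozoic, Cenozoic.
Span = 3600 − 0 = 3600 Myr.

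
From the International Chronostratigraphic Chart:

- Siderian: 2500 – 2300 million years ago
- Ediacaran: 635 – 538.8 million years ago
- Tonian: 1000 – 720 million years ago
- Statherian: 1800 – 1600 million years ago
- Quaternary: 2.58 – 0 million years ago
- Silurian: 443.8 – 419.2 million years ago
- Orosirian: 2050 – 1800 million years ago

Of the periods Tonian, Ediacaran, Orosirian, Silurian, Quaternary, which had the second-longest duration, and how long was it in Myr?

Start − end for each: Tonian 1000 − 720 = 280; Ediacaran 635 − 538.8 = 96.2; Orosirian 2050 − 1800 = 250; Silurian 443.8 − 419.2 = 24.6; Quaternary 2.58 − 0 = 2.58.
Ranking these from longest: Tonian > Orosirian > Ediacaran > Silurian > Quaternary.
Position 2 in that ranking is Orosirian, which lasted 250 Myr.

Orosirian, 250 million years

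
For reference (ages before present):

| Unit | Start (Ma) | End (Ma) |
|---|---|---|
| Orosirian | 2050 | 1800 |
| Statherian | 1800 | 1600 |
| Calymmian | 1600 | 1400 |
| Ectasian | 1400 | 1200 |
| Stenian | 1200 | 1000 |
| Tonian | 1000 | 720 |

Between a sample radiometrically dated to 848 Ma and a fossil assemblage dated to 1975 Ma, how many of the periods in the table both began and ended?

The older date is 1975 Ma and the younger is 848 Ma.
Periods with start < 1975 and end > 848 Ma: Statherian (1800–1600), Calymmian (1600–1400), Ectasian (1400–1200), Stenian (1200–1000).
That is 4 complete periods.

4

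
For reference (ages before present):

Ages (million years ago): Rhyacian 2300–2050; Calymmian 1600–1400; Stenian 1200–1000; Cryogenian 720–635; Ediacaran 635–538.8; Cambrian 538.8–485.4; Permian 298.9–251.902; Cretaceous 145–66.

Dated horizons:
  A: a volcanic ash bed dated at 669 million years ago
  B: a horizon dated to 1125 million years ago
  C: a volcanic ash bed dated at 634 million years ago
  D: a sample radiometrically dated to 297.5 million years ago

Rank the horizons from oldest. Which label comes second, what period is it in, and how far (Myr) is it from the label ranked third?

Sorted oldest-first by Ma: B (1125), A (669), C (634), D (297.5).
The second oldest is A at 669 Ma, which lies in 720–635 Ma: the Cryogenian.
The third oldest is C at 634 Ma; separation = |669 − 634| = 35 Myr.

A, in the Cryogenian; 35 million years to C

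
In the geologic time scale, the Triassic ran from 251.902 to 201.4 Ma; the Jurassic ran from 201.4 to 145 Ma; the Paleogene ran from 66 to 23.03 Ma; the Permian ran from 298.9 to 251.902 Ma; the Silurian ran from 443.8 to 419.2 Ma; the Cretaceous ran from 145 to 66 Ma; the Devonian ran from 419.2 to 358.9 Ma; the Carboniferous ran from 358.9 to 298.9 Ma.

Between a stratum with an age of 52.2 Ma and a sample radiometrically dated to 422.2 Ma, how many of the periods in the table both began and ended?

The older date is 422.2 Ma and the younger is 52.2 Ma.
Periods with start < 422.2 and end > 52.2 Ma: Devonian (419.2–358.9), Carboniferous (358.9–298.9), Permian (298.9–251.902), Triassic (251.902–201.4), Jurassic (201.4–145), Cretaceous (145–66).
That is 6 complete periods.

6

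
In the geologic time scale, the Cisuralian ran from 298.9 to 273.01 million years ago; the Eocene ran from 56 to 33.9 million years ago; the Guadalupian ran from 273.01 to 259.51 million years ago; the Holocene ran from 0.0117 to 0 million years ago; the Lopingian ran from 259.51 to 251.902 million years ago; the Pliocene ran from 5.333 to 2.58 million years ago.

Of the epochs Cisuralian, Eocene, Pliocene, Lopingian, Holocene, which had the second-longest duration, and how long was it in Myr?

Start − end for each: Cisuralian 298.9 − 273.01 = 25.89; Eocene 56 − 33.9 = 22.1; Pliocene 5.333 − 2.58 = 2.753; Lopingian 259.51 − 251.902 = 7.608; Holocene 0.0117 − 0 = 0.0117.
Ranking these from longest: Cisuralian > Eocene > Lopingian > Pliocene > Holocene.
Position 2 in that ranking is Eocene, which lasted 22.1 Myr.

Eocene, 22.1 million years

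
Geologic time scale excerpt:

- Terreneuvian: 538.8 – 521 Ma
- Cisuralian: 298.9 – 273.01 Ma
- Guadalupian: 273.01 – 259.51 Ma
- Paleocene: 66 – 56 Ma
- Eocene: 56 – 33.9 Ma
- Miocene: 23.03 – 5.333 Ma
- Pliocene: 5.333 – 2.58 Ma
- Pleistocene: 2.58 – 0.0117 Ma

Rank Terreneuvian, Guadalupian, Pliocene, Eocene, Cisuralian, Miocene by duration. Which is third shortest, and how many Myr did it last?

Durations: Terreneuvian 17.8; Guadalupian 13.5; Pliocene 2.753; Eocene 22.1; Cisuralian 25.89; Miocene 17.697 Myr.
Sorted shortest-first: Pliocene (2.753), Guadalupian (13.5), Miocene (17.697), Terreneuvian (17.8), Eocene (22.1), Cisuralian (25.89).
The third shortest is Miocene at 17.697 Myr.

Miocene, 17.697 million years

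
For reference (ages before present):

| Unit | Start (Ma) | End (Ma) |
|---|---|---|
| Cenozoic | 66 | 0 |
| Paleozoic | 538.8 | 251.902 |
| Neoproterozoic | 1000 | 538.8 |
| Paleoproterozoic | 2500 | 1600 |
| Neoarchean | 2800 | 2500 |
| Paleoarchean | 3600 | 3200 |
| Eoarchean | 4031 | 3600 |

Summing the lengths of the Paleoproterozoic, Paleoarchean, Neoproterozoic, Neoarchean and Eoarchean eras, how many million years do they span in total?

Each duration: Paleoproterozoic = 900; Paleoarchean = 400; Neoproterozoic = 461.2; Neoarchean = 300; Eoarchean = 431.
Sum: 900 + 400 + 461.2 + 300 + 431 = 2492.2 Myr.

2492.2 million years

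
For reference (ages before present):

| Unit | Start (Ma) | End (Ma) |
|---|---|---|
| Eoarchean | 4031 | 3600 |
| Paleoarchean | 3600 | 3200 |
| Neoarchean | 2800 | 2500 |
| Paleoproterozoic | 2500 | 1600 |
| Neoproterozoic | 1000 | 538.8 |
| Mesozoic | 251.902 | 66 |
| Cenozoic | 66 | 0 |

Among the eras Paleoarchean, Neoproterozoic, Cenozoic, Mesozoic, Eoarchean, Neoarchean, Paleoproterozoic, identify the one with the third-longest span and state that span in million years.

Durations: Paleoarchean 400; Neoproterozoic 461.2; Cenozoic 66; Mesozoic 185.902; Eoarchean 431; Neoarchean 300; Paleoproterozoic 900 Myr.
Sorted longest-first: Paleoproterozoic (900), Neoproterozoic (461.2), Eoarchean (431), Paleoarchean (400), Neoarchean (300), Mesozoic (185.902), Cenozoic (66).
The third longest is Eoarchean at 431 Myr.

Eoarchean, 431 million years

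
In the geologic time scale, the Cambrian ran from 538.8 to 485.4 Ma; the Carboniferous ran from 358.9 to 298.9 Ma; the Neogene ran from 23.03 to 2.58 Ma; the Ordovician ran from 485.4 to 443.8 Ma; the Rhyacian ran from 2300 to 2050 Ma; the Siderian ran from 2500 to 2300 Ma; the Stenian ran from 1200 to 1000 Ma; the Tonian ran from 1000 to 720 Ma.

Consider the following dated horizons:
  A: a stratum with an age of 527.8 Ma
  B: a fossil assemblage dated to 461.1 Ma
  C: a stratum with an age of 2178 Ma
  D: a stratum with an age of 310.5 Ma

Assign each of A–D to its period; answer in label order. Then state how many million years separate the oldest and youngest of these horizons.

A — Cambrian; B — Ordovician; C — Rhyacian; D — Carboniferous; span 1867.5 million years

Match each age against the start–end ranges in the excerpt: A = 527.8 Ma → Cambrian (538.8–485.4); B = 461.1 Ma → Ordovician (485.4–443.8); C = 2178 Ma → Rhyacian (2300–2050); D = 310.5 Ma → Carboniferous (358.9–298.9).
The largest age is 2178 Ma and the smallest is 310.5 Ma; their difference is 1867.5 Myr.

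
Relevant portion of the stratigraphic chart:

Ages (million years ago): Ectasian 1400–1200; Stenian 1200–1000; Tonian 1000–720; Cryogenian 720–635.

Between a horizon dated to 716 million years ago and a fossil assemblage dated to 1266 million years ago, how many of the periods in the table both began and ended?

2

1266 Ma sits inside the Ectasian (1400–1200) and 716 Ma inside the Cryogenian (720–635); neither of those is wholly between the two dates.
The listed periods lying completely between them are Stenian, Tonian — 2 in all.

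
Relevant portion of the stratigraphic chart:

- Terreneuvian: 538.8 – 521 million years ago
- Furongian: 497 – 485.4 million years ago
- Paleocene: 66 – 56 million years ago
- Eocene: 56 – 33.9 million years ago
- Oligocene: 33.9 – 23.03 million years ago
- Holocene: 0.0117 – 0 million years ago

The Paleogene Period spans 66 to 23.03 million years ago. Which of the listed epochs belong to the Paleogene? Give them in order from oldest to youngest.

Paleocene, Eocene, Oligocene

Epochs with both bounds inside 66–23.03 Ma: Paleocene (66–56), Eocene (56–33.9), Oligocene (33.9–23.03).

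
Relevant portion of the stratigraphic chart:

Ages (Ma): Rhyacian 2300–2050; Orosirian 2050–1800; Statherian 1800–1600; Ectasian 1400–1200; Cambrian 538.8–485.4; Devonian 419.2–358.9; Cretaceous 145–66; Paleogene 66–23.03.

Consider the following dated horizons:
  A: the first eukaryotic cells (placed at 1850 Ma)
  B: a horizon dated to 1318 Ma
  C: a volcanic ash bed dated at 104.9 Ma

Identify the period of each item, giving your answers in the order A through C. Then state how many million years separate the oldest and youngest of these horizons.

Match each age against the start–end ranges in the excerpt: A = 1850 Ma → Orosirian (2050–1800); B = 1318 Ma → Ectasian (1400–1200); C = 104.9 Ma → Cretaceous (145–66).
The largest age is 1850 Ma and the smallest is 104.9 Ma; their difference is 1745.1 Myr.

A — Orosirian; B — Ectasian; C — Cretaceous; span 1745.1 million years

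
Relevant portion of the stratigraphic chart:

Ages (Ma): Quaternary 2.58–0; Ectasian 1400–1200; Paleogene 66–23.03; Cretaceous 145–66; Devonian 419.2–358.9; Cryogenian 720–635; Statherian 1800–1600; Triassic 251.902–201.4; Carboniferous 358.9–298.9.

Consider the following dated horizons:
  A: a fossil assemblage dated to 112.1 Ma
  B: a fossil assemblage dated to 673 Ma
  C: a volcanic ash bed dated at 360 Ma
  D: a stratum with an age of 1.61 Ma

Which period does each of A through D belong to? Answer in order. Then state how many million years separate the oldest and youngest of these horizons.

A — Cretaceous; B — Cryogenian; C — Devonian; D — Quaternary; span 671.39 million years

A: 112.1 Ma lies in 145–66 Ma, so Cretaceous.
B: 673 Ma lies in 720–635 Ma, so Cryogenian.
C: 360 Ma lies in 419.2–358.9 Ma, so Devonian.
D: 1.61 Ma lies in 2.58–0 Ma, so Quaternary.
Oldest = 673 Ma, youngest = 1.61 Ma → span 671.39 Myr.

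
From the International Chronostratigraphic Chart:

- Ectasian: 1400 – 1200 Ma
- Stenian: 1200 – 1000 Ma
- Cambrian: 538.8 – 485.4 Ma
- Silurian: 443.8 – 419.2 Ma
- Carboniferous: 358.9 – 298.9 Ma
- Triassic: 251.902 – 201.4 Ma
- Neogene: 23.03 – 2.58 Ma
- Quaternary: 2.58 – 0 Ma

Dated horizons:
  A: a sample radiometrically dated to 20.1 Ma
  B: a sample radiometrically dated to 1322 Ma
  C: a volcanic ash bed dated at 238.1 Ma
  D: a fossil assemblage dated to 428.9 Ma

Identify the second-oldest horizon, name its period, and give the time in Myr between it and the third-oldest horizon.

Larger Ma means older, so oldest first: B 1322 > D 428.9 > C 238.1 > A 20.1.
Counting 2 along gives D (428.9 Ma); the excerpt puts that inside the Silurian, 443.8–419.2 Ma.
Next in line is C (238.1 Ma), and 428.9 − 238.1 = 190.8 Myr.

D, in the Silurian; 190.8 million years to C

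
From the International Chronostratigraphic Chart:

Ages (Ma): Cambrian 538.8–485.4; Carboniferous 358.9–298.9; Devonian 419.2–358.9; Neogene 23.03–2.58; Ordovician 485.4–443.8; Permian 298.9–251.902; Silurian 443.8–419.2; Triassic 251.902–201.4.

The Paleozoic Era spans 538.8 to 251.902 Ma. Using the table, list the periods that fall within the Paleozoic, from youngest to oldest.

Permian, Carboniferous, Devonian, Silurian, Ordovician, Cambrian

Periods with both bounds inside 538.8–251.902 Ma: Permian (298.9–251.902), Carboniferous (358.9–298.9), Devonian (419.2–358.9), Silurian (443.8–419.2), Ordovician (485.4–443.8), Cambrian (538.8–485.4).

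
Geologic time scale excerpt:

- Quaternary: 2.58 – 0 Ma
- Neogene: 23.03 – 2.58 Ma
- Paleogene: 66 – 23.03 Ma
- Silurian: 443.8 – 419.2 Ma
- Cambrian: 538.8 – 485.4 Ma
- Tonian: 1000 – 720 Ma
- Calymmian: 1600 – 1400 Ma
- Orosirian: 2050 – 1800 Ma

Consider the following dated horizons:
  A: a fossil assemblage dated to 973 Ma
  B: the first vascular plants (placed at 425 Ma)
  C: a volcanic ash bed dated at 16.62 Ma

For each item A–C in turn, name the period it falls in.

Match each age against the start–end ranges in the excerpt: A = 973 Ma → Tonian (1000–720); B = 425 Ma → Silurian (443.8–419.2); C = 16.62 Ma → Neogene (23.03–2.58).

A — Tonian; B — Silurian; C — Neogene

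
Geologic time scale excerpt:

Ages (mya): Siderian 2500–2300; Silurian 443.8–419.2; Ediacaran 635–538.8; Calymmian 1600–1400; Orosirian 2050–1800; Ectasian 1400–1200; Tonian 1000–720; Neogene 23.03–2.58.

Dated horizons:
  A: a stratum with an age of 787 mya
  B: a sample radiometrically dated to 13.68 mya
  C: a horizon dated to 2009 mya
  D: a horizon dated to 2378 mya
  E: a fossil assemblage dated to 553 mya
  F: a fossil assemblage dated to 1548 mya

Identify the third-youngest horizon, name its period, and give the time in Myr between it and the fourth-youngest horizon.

Smaller Ma means younger, so youngest first: B 13.68 < E 553 < A 787 < F 1548 < C 2009 < D 2378.
Counting 3 along gives A (787 Ma); the excerpt puts that inside the Tonian, 1000–720 Ma.
Next in line is F (1548 Ma), and 1548 − 787 = 761 Myr.

A, in the Tonian; 761 million years to F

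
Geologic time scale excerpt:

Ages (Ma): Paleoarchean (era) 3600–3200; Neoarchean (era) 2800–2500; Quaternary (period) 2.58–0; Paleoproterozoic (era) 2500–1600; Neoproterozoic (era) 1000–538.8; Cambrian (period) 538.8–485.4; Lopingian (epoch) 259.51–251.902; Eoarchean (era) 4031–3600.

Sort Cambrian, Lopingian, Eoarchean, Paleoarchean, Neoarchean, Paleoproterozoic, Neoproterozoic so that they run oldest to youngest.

Eoarchean, Paleoarchean, Neoarchean, Paleoproterozoic, Neoproterozoic, Cambrian, Lopingian

The oldest of these is Eoarchean (starts 4031 Ma) and the youngest is Lopingian (ends 251.902 Ma).
In between, by decreasing start age: Paleoarchean (3600), Neoarchean (2800), Paleoproterozoic (2500), Neoproterozoic (1000), Cambrian (538.8).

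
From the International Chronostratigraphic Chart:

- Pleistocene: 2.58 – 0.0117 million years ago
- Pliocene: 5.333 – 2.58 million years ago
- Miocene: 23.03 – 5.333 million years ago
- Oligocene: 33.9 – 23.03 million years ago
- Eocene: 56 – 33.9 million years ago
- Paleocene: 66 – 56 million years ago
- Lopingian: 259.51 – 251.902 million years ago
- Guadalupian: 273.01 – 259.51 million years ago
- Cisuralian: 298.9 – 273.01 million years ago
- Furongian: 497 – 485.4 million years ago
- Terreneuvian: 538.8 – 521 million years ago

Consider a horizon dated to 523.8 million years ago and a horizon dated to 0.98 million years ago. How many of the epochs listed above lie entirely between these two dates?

9

523.8 Ma sits inside the Terreneuvian (538.8–521) and 0.98 Ma inside the Pleistocene (2.58–0.0117); neither of those is wholly between the two dates.
The listed epochs lying completely between them are Furongian, Cisuralian, Guadalupian, Lopingian, Paleocene, Eocene, Oligocene, Miocene, Pliocene — 9 in all.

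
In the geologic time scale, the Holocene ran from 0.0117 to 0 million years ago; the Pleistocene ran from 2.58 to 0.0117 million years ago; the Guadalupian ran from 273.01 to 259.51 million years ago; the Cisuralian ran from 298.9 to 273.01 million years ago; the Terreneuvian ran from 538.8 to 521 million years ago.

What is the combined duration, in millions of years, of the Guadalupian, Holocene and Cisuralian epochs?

Duration is start − end for each: (273.01 − 259.51) + (0.0117 − 0) + (298.9 − 273.01).
That is 13.5 + 0.0117 + 25.89, which totals 39.4017 million years.

39.4017 million years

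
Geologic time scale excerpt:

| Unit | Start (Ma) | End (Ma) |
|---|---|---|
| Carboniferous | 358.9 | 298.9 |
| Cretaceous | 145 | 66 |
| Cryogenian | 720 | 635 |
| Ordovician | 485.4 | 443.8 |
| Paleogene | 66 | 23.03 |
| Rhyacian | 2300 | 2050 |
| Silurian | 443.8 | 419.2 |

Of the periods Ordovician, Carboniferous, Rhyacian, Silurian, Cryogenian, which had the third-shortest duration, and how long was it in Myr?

Durations: Ordovician 41.6; Carboniferous 60; Rhyacian 250; Silurian 24.6; Cryogenian 85 Myr.
Sorted shortest-first: Silurian (24.6), Ordovician (41.6), Carboniferous (60), Cryogenian (85), Rhyacian (250).
The third shortest is Carboniferous at 60 Myr.

Carboniferous, 60 million years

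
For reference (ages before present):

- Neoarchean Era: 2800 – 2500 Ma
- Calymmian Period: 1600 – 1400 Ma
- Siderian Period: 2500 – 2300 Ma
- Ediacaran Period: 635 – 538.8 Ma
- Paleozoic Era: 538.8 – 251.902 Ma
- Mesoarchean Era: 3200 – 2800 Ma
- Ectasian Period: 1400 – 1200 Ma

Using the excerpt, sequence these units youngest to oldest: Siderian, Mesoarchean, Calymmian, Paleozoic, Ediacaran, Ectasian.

Sorting by start age (ascending Ma, since larger Ma = older): Paleozoic start 538.8, Ediacaran start 635, Ectasian start 1400, Calymmian start 1600, Siderian start 2500, Mesoarchean start 3200.

Paleozoic, then Ediacaran, then Ectasian, then Calymmian, then Siderian, then Mesoarchean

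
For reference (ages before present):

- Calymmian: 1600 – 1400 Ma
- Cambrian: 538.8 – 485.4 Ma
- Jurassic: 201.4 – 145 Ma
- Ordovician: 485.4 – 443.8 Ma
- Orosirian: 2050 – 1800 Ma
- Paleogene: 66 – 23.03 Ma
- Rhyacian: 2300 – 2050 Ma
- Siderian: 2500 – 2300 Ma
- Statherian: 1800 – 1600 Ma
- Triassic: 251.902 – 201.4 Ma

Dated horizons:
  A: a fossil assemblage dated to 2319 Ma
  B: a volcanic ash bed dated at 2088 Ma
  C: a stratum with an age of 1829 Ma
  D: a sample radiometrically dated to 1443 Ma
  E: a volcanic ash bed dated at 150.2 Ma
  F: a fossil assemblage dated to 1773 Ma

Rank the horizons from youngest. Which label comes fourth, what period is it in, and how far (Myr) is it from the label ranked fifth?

C, in the Orosirian; 259 million years to B

Sorted youngest-first by Ma: E (150.2), D (1443), F (1773), C (1829), B (2088), A (2319).
The fourth youngest is C at 1829 Ma, which lies in 2050–1800 Ma: the Orosirian.
The fifth youngest is B at 2088 Ma; separation = |1829 − 2088| = 259 Myr.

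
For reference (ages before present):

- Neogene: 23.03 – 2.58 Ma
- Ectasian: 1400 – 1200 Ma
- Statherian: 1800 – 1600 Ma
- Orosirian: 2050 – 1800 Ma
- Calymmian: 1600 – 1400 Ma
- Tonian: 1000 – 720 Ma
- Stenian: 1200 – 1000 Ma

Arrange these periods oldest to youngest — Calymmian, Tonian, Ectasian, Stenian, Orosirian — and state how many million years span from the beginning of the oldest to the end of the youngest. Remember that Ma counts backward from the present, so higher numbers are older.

Orosirian → Calymmian → Ectasian → Stenian → Tonian; total span 1330 Myr

Start ages (Ma): Orosirian 2050, Calymmian 1600, Ectasian 1400, Stenian 1200, Tonian 1000.
Ordered oldest to youngest: Orosirian, Calymmian, Ectasian, Stenian, Tonian.
Span = 2050 − 720 = 1330 Myr.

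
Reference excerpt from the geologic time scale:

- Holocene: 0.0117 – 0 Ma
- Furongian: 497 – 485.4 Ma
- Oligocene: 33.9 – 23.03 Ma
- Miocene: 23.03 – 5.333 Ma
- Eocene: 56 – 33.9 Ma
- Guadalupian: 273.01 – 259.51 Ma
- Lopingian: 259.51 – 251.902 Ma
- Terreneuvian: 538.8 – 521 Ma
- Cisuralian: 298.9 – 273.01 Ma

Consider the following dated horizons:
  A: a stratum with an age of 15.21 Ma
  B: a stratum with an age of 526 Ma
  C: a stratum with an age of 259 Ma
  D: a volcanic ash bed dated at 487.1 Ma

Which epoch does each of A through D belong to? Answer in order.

A: 15.21 Ma lies in 23.03–5.333 Ma, so Miocene.
B: 526 Ma lies in 538.8–521 Ma, so Terreneuvian.
C: 259 Ma lies in 259.51–251.902 Ma, so Lopingian.
D: 487.1 Ma lies in 497–485.4 Ma, so Furongian.

A — Miocene; B — Terreneuvian; C — Lopingian; D — Furongian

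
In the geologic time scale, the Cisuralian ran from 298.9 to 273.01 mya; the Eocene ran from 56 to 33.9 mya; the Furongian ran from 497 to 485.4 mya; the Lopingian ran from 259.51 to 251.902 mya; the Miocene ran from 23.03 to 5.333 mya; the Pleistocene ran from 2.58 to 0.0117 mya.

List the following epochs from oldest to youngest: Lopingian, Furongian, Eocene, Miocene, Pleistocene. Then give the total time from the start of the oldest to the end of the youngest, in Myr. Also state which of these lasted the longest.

Furongian → Lopingian → Eocene → Miocene → Pleistocene; total span 496.9883 Myr; longest is Eocene

Start ages (Ma): Furongian 497, Lopingian 259.51, Eocene 56, Miocene 23.03, Pleistocene 2.58.
Ordered oldest to youngest: Furongian, Lopingian, Eocene, Miocene, Pleistocene.
Span = 497 − 0.0117 = 496.9883 Myr.
Durations: Pleistocene 2.5683, Lopingian 7.608, Furongian 11.6, Eocene 22.1, Miocene 17.697 → longest is Eocene (22.1 Myr).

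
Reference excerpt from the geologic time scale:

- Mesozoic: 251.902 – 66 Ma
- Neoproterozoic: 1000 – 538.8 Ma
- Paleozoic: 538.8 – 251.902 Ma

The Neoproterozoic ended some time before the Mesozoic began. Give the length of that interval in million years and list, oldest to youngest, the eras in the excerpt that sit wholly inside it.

286.898 million years; Paleozoic

End of Neoproterozoic = 538.8 Ma; start of Mesozoic = 251.902 Ma.
Gap = 538.8 − 251.902 = 286.898 Myr.
Eras wholly inside 538.8–251.902 Ma: Paleozoic (538.8–251.902).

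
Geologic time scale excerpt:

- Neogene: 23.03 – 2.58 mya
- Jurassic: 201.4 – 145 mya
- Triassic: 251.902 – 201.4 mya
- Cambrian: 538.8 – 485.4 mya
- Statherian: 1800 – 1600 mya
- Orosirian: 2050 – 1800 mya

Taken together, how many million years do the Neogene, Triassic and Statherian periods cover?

Duration is start − end for each: (23.03 − 2.58) + (251.902 − 201.4) + (1800 − 1600).
That is 20.45 + 50.502 + 200, which totals 270.952 million years.

270.952 million years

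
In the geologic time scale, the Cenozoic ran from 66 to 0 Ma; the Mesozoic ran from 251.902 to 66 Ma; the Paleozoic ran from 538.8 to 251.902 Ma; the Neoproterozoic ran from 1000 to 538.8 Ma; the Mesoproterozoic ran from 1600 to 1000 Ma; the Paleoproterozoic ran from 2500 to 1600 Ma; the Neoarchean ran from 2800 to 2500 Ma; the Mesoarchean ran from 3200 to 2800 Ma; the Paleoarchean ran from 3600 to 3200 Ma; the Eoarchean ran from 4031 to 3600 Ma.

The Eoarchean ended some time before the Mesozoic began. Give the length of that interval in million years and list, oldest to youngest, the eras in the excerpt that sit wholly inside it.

3348.098 million years; Paleoarchean, Mesoarchean, Neoarchean, Paleoproterozoic, Mesoproterozoic, Neoproterozoic, Paleozoic

End of Eoarchean = 3600 Ma; start of Mesozoic = 251.902 Ma.
Gap = 3600 − 251.902 = 3348.098 Myr.
Eras wholly inside 3600–251.902 Ma: Paleoarchean (3600–3200), Mesoarchean (3200–2800), Neoarchean (2800–2500), Paleoproterozoic (2500–1600), Mesoproterozoic (1600–1000), Neoproterozoic (1000–538.8), Paleozoic (538.8–251.902).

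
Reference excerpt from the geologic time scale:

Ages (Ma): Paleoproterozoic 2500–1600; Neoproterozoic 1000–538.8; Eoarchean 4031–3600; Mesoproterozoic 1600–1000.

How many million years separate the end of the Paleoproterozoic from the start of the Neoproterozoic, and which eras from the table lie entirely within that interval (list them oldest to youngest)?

End of Paleoproterozoic = 1600 Ma; start of Neoproterozoic = 1000 Ma.
Gap = 1600 − 1000 = 600 Myr.
Eras wholly inside 1600–1000 Ma: Mesoproterozoic (1600–1000).

600 million years; Mesoproterozoic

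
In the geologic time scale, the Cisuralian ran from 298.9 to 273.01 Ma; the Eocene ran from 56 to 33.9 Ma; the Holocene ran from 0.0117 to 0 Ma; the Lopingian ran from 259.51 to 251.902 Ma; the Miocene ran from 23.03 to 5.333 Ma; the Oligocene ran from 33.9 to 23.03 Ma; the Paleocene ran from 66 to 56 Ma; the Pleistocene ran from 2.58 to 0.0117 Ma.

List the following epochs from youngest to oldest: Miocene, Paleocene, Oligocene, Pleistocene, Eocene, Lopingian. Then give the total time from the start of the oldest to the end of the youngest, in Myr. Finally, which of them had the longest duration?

Pleistocene → Miocene → Oligocene → Eocene → Paleocene → Lopingian; total span 259.4983 Myr; longest is Eocene

Start ages (Ma): Lopingian 259.51, Paleocene 66, Eocene 56, Oligocene 33.9, Miocene 23.03, Pleistocene 2.58.
Ordered youngest to oldest: Pleistocene, Miocene, Oligocene, Eocene, Paleocene, Lopingian.
Span = 259.51 − 0.0117 = 259.4983 Myr.
Durations: Paleocene 10, Pleistocene 2.5683, Eocene 22.1, Oligocene 10.87, Miocene 17.697, Lopingian 7.608 → longest is Eocene (22.1 Myr).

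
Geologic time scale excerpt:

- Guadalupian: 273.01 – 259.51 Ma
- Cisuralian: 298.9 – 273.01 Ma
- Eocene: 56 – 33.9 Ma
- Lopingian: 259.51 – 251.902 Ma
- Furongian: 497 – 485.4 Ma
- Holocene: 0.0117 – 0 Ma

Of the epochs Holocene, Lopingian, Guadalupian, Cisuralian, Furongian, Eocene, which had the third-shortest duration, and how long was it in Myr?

Furongian, 11.6 million years

Start − end for each: Holocene 0.0117 − 0 = 0.0117; Lopingian 259.51 − 251.902 = 7.608; Guadalupian 273.01 − 259.51 = 13.5; Cisuralian 298.9 − 273.01 = 25.89; Furongian 497 − 485.4 = 11.6; Eocene 56 − 33.9 = 22.1.
Ranking these from shortest: Holocene < Lopingian < Furongian < Guadalupian < Eocene < Cisuralian.
Position 3 in that ranking is Furongian, which lasted 11.6 Myr.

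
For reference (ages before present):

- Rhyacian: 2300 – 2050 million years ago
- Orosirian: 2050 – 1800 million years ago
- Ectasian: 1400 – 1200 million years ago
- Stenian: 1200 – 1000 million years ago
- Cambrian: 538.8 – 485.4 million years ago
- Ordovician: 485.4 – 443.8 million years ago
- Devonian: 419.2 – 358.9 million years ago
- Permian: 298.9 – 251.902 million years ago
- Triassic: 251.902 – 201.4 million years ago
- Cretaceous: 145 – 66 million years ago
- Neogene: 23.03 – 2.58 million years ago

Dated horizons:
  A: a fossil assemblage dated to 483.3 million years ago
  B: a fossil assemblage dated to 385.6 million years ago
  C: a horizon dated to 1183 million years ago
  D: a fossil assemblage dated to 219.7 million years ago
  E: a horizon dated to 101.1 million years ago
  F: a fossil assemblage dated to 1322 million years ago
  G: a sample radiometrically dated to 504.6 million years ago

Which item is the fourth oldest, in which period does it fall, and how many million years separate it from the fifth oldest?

A, in the Ordovician; 97.7 million years to B

Larger Ma means older, so oldest first: F 1322 > C 1183 > G 504.6 > A 483.3 > B 385.6 > D 219.7 > E 101.1.
Counting 4 along gives A (483.3 Ma); the excerpt puts that inside the Ordovician, 485.4–443.8 Ma.
Next in line is B (385.6 Ma), and 483.3 − 385.6 = 97.7 Myr.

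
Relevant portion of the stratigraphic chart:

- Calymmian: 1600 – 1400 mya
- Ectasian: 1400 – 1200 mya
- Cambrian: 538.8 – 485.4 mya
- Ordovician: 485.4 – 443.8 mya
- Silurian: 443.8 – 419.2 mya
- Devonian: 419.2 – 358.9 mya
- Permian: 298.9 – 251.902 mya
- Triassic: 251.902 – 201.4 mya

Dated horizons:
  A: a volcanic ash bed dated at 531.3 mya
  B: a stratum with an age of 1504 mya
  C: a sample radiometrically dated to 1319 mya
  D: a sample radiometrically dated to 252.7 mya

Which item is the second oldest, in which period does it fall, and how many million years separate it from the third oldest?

Sorted oldest-first by Ma: B (1504), C (1319), A (531.3), D (252.7).
The second oldest is C at 1319 Ma, which lies in 1400–1200 Ma: the Ectasian.
The third oldest is A at 531.3 Ma; separation = |1319 − 531.3| = 787.7 Myr.

C, in the Ectasian; 787.7 million years to A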